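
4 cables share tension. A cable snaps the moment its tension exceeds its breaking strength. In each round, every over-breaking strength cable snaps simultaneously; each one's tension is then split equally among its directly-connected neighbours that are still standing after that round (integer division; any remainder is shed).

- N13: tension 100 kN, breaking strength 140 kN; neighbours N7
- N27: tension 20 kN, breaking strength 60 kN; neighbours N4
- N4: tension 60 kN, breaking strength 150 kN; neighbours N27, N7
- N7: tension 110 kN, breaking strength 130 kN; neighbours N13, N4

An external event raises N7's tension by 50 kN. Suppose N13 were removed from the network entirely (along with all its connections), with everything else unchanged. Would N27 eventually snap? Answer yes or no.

yes

With N13 removed:
Round 1 — N7 at 160 > 130. N7 snaps.
  N7 sheds 160 kN to N4: 160 each.
    N4: 60+160 = 220 > 150
Round 2 — N4 snaps.
  N4 sheds 220 kN to N27: 220 each.
    N27: 20+220 = 240 > 60
Round 3 — N27 snaps.
  N27 sheds 240 kN: no online neighbours, lost.
No further breaks.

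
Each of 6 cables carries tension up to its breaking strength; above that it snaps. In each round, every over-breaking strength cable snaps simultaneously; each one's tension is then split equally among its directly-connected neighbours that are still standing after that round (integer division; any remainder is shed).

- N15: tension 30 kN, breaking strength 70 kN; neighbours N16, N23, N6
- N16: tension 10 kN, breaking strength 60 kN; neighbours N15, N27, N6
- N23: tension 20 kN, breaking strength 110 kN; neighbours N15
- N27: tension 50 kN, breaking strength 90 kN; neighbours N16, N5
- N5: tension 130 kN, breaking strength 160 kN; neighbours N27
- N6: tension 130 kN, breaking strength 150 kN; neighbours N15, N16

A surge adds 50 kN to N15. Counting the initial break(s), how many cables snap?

5

Round 1 — N15 at 80 > 70. N15 snaps.
  N15 sheds 80 kN to N16, N23, N6: 26 each (2 lost).
    N16: 10+26 = 36 ≤ 60
    N23: 20+26 = 46 ≤ 110
    N6: 130+26 = 156 > 150
Round 2 — N6 snaps.
  N6 sheds 156 kN to N16: 156 each.
    N16: 36+156 = 192 > 60
Round 3 — N16 snaps.
  N16 sheds 192 kN to N27: 192 each.
    N27: 50+192 = 242 > 90
Round 4 — N27 snaps.
  N27 sheds 242 kN to N5: 242 each.
    N5: 130+242 = 372 > 160
Round 5 — N5 snaps.
  N5 sheds 372 kN: no online neighbours, lost.
No further breaks.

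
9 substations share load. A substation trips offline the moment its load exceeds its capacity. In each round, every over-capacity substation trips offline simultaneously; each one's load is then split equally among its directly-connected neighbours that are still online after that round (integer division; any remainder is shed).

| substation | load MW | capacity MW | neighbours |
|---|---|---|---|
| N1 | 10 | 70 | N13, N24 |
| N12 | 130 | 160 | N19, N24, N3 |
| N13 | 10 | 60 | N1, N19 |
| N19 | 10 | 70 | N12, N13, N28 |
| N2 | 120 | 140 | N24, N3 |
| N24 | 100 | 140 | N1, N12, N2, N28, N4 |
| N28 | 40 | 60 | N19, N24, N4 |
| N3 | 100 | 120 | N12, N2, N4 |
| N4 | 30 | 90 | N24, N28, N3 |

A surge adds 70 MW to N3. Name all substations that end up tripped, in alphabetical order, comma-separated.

Round 1 — N3 at 170 > 120. N3 trips offline.
  N3 sheds 170 MW to N12, N2, N4: 56 each (2 lost).
    N12: 130+56 = 186 > 160
    N2: 120+56 = 176 > 140
    N4: 30+56 = 86 ≤ 90
Round 2 — N12, N2 trip offline.
  N12 sheds 186 MW to N19, N24: 93 each.
    N19: 10+93 = 103 > 70
    N24: 100+93 = 193 > 140
  N2 sheds 176 MW to N24: 176 each.
    N24: 193+176 = 369 > 140
Round 3 — N19, N24 trip offline.
  N19 sheds 103 MW to N13, N28: 51 each (1 lost).
    N13: 10+51 = 61 > 60
    N28: 40+51 = 91 > 60
  N24 sheds 369 MW to N1, N28, N4: 123 each.
    N1: 10+123 = 133 > 70
    N28: 91+123 = 214 > 60
    N4: 86+123 = 209 > 90
Round 4 — N1, N13, N28, N4 trip offline.
  N1 sheds 133 MW: no online neighbours, lost.
  N13 sheds 61 MW: no online neighbours, lost.
  N28 sheds 214 MW: no online neighbours, lost.
  N4 sheds 209 MW: no online neighbours, lost.
No further trips.

N1, N12, N13, N19, N2, N24, N28, N3, N4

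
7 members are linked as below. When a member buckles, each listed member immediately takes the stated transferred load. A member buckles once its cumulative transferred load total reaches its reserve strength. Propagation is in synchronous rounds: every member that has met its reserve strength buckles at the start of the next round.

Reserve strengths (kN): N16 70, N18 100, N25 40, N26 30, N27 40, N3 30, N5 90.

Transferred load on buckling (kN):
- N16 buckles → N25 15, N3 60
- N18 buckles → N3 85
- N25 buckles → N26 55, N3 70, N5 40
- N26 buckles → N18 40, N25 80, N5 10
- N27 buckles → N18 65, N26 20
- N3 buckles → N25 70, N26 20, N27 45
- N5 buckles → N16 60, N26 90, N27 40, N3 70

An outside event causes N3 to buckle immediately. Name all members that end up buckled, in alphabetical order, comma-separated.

Round 1 — N3 buckles (initial).
  N25: +70 → 70 ≥ 40
  N26: +20 → 20 < 30
  N27: +45 → 45 ≥ 40
Round 2 — N25, N27 buckle.
  N18: +65 → 65 < 100
  N26: +55+20 → 95 ≥ 30
  N5: +40 → 40 < 90
Round 3 — N26 buckles.
  N18: +40 → 105 ≥ 100
  N5: +10 → 50 < 90
Round 4 — N18 buckles.
No further bucklings.

N18, N25, N26, N27, N3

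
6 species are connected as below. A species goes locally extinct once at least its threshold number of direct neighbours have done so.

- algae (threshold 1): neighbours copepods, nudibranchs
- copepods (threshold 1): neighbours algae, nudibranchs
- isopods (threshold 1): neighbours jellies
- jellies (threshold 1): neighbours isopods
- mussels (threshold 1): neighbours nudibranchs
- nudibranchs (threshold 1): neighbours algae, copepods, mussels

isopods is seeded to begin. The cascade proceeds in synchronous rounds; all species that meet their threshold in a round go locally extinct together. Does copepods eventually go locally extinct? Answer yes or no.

Round 1 — isopods goes locally extinct (initial).
Round 2 — checking thresholds:
  jellies: 1 of 1 neighbours ≥ 1, goes locally extinct.
Round 3 — no new extinctions; cascade stops.

no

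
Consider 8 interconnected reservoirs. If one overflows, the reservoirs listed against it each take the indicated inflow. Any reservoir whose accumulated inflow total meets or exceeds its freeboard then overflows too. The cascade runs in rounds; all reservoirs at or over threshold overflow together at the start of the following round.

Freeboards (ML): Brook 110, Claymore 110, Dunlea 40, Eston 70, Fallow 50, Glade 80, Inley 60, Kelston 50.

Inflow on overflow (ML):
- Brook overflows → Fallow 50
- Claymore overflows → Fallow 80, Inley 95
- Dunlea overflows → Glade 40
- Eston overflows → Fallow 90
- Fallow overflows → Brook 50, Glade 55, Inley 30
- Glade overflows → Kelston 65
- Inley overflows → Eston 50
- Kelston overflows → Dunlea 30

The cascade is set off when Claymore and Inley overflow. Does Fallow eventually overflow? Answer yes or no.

Round 1 — Claymore, Inley overflow (initial).
  Eston: +50 → 50 < 70
  Fallow: +80 → 80 ≥ 50
Round 2 — Fallow overflows.
  Brook: +50 → 50 < 110
  Glade: +55 → 55 < 80
No further overflows.

yes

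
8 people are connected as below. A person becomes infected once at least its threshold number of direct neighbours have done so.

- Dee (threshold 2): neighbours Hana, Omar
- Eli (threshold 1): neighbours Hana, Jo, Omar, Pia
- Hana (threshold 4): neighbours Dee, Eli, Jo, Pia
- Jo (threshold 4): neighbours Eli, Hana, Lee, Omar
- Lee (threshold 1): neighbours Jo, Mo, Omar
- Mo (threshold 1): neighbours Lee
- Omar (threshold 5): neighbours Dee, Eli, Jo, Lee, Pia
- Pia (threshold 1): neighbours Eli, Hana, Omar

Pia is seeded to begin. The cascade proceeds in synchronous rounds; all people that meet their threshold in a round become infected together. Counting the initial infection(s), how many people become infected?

Round 1 — Pia becomes infected (initial).
Round 2 — checking thresholds:
  Eli: 1 of 4 neighbours ≥ 1, becomes infected.
  Hana: 1 of 4 neighbours < 4, not yet.
  Omar: 1 of 5 neighbours < 5, not yet.
Round 3 — no new infections; cascade stops.

2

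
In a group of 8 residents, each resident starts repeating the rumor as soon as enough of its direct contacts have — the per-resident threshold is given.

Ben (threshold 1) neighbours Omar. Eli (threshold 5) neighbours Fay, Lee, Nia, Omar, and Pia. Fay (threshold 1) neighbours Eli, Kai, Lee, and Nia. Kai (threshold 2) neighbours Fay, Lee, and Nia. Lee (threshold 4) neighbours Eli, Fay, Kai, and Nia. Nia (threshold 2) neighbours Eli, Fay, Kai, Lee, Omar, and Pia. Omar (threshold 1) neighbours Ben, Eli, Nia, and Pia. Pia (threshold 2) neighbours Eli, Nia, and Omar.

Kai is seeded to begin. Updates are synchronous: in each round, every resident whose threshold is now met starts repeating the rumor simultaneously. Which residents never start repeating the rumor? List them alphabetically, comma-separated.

Eli, Lee

Round 1 — Kai starts repeating the rumor (initial).
Round 2 — checking thresholds:
  Fay: 1 of 4 neighbours ≥ 1, starts repeating the rumor.
  Lee: 1 of 4 neighbours < 4, not yet.
  Nia: 1 of 6 neighbours < 2, not yet.
Round 3 — checking thresholds:
  Eli: 1 of 5 neighbours < 5, not yet.
  Lee: 2 of 4 neighbours < 4, not yet.
  Nia: 2 of 6 neighbours ≥ 2, starts repeating the rumor.
Round 4 — checking thresholds:
  Eli: 2 of 5 neighbours < 5, not yet.
  Lee: 3 of 4 neighbours < 4, not yet.
  Omar: 1 of 4 neighbours ≥ 1, starts repeating the rumor.
  Pia: 1 of 3 neighbours < 2, not yet.
Round 5 — checking thresholds:
  Ben: 1 of 1 neighbours ≥ 1, starts repeating the rumor.
  Eli: 3 of 5 neighbours < 5, not yet.
  Lee: 3 of 4 neighbours < 4, not yet.
  Pia: 2 of 3 neighbours ≥ 2, starts repeating the rumor.
Round 6 — no new spreads; cascade stops.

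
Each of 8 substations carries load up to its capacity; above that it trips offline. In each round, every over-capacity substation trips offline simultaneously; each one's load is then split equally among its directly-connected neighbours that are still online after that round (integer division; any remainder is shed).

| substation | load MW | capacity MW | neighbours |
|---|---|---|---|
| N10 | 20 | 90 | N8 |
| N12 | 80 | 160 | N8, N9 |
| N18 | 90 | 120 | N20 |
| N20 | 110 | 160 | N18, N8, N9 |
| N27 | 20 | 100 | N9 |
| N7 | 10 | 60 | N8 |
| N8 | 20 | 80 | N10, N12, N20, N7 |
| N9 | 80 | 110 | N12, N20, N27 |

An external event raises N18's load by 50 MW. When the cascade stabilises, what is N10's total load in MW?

68

Round 1 — N18 at 140 > 120. N18 trips offline.
  N18 sheds 140 MW to N20: 140 each.
    N20: 110+140 = 250 > 160
Round 2 — N20 trips offline.
  N20 sheds 250 MW to N8, N9: 125 each.
    N8: 20+125 = 145 > 80
    N9: 80+125 = 205 > 110
Round 3 — N8, N9 trip offline.
  N8 sheds 145 MW to N10, N12, N7: 48 each (1 lost).
    N10: 20+48 = 68 ≤ 90
    N12: 80+48 = 128 ≤ 160
    N7: 10+48 = 58 ≤ 60
  N9 sheds 205 MW to N12, N27: 102 each (1 lost).
    N12: 128+102 = 230 > 160
    N27: 20+102 = 122 > 100
Round 4 — N12, N27 trip offline.
  N12 sheds 230 MW: no online neighbours, lost.
  N27 sheds 122 MW: no online neighbours, lost.
No further trips.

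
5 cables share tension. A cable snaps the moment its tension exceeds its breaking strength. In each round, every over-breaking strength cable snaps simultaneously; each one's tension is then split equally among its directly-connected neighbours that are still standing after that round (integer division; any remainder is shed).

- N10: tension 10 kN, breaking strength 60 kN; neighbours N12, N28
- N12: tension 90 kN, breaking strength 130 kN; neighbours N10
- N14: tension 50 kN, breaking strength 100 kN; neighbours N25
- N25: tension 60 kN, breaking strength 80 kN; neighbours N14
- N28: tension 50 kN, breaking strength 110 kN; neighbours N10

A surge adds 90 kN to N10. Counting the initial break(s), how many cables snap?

2

Round 1 — N10 at 100 > 60. N10 snaps.
  N10 sheds 100 kN to N12, N28: 50 each.
    N12: 90+50 = 140 > 130
    N28: 50+50 = 100 ≤ 110
Round 2 — N12 snaps.
  N12 sheds 140 kN: no online neighbours, lost.
No further breaks.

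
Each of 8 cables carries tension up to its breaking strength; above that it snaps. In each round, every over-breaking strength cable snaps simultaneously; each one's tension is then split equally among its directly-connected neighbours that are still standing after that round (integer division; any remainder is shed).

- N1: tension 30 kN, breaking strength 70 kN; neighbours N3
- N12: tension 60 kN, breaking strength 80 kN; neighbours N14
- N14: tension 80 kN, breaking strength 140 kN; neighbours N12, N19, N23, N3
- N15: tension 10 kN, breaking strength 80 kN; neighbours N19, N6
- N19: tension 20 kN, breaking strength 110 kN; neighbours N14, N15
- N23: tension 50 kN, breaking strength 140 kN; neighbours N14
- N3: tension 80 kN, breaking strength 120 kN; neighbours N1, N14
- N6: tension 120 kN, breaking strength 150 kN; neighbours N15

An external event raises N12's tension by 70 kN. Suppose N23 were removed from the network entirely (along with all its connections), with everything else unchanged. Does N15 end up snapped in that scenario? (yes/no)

yes

With N23 removed:
Round 1 — N12 at 130 > 80. N12 snaps.
  N12 sheds 130 kN to N14: 130 each.
    N14: 80+130 = 210 > 140
Round 2 — N14 snaps.
  N14 sheds 210 kN to N19, N3: 105 each.
    N19: 20+105 = 125 > 110
    N3: 80+105 = 185 > 120
Round 3 — N19, N3 snap.
  N19 sheds 125 kN to N15: 125 each.
    N15: 10+125 = 135 > 80
  N3 sheds 185 kN to N1: 185 each.
    N1: 30+185 = 215 > 70
Round 4 — N1, N15 snap.
  N1 sheds 215 kN: no online neighbours, lost.
  N15 sheds 135 kN to N6: 135 each.
    N6: 120+135 = 255 > 150
Round 5 — N6 snaps.
  N6 sheds 255 kN: no online neighbours, lost.
No further breaks.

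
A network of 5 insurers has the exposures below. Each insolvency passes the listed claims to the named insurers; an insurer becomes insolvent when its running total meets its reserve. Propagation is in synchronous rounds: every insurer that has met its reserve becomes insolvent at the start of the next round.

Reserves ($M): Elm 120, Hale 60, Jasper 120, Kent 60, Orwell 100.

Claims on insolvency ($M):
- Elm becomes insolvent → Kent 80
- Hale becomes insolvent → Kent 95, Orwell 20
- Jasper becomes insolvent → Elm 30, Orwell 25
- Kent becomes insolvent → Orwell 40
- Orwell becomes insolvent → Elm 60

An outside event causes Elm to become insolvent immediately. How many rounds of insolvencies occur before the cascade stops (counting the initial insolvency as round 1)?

Round 1 — Elm becomes insolvent (initial).
  Kent: +80 → 80 ≥ 60
Round 2 — Kent becomes insolvent.
  Orwell: +40 → 40 < 100
No further insolvencies.

2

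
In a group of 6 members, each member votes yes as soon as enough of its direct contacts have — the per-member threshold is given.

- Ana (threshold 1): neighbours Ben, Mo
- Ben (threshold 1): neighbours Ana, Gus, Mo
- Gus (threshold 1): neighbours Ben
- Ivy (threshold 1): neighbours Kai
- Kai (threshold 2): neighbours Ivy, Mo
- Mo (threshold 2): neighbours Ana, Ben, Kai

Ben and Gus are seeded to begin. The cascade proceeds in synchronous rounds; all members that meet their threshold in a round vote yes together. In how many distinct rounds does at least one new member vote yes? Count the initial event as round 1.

3

Round 1 — Ben, Gus vote yes (initial).
Round 2 — checking thresholds:
  Ana: 1 of 2 neighbours ≥ 1, votes yes.
  Mo: 1 of 3 neighbours < 2, below threshold.
Round 3 — checking thresholds:
  Mo: 2 of 3 neighbours ≥ 2, votes yes.
Round 4 — no new yes votes; cascade stops.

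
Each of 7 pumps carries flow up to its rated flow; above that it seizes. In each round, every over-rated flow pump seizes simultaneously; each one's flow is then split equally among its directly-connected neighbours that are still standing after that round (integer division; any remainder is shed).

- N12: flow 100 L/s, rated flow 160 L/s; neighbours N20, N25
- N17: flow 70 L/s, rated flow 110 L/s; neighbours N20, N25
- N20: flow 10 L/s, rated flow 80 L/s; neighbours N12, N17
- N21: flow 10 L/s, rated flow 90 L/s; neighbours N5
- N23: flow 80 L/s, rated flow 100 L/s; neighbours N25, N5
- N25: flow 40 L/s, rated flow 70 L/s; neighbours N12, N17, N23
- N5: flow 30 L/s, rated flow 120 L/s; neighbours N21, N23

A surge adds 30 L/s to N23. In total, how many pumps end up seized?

Round 1 — N23 at 110 > 100. N23 seizes.
  N23 sheds 110 L/s to N25, N5: 55 each.
    N25: 40+55 = 95 > 70
    N5: 30+55 = 85 ≤ 120
Round 2 — N25 seizes.
  N25 sheds 95 L/s to N12, N17: 47 each (1 lost).
    N12: 100+47 = 147 ≤ 160
    N17: 70+47 = 117 > 110
Round 3 — N17 seizes.
  N17 sheds 117 L/s to N20: 117 each.
    N20: 10+117 = 127 > 80
Round 4 — N20 seizes.
  N20 sheds 127 L/s to N12: 127 each.
    N12: 147+127 = 274 > 160
Round 5 — N12 seizes.
  N12 sheds 274 L/s: no online neighbours, lost.
No further seizures.

5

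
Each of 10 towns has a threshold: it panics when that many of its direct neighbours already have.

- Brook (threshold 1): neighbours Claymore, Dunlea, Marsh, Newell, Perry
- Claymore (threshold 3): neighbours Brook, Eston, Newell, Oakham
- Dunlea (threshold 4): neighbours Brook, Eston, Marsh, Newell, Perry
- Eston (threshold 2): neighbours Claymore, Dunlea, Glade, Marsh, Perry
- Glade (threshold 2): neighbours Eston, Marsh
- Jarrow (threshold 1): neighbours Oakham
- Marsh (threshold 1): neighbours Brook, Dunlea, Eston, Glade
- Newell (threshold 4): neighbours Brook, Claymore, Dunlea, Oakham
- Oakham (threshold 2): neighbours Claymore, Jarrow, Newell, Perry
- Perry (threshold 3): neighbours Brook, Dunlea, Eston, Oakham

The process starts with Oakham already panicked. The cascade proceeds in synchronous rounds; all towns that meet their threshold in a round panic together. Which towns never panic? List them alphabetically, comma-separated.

Round 1 — Oakham panics (initial).
Round 2 — checking thresholds:
  Claymore: 1 of 4 neighbours < 3, not yet.
  Jarrow: 1 of 1 neighbours ≥ 1, panics.
  Newell: 1 of 4 neighbours < 4, not yet.
  Perry: 1 of 4 neighbours < 3, not yet.
Round 3 — no new panics; cascade stops.

Brook, Claymore, Dunlea, Eston, Glade, Marsh, Newell, Perry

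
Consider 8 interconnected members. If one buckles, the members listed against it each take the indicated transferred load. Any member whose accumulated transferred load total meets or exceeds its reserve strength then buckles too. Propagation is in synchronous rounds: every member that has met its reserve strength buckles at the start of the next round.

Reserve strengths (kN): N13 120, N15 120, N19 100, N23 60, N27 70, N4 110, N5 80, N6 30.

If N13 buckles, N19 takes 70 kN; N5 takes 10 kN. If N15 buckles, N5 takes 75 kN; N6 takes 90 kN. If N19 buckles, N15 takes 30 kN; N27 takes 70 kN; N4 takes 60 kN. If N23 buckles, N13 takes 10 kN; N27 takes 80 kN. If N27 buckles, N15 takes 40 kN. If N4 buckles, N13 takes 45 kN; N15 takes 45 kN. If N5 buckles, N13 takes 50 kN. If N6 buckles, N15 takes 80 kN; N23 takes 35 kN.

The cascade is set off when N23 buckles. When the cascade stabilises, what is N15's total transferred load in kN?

40

Round 1 — N23 buckles (initial).
  N13: +10 → 10 < 120
  N27: +80 → 80 ≥ 70
Round 2 — N27 buckles.
  N15: +40 → 40 < 120
No further bucklings.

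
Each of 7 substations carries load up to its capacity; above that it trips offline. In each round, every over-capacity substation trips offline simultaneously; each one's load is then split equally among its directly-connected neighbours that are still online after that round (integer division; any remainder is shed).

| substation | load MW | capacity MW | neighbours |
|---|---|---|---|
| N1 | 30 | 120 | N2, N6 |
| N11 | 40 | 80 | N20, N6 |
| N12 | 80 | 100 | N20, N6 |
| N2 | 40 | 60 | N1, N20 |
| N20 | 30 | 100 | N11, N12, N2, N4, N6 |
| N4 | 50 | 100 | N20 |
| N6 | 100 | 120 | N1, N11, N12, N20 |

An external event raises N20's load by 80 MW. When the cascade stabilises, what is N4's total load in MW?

Round 1 — N20 at 110 > 100. N20 trips offline.
  N20 sheds 110 MW to N11, N12, N2, N4, N6: 22 each.
    N11: 40+22 = 62 ≤ 80
    N12: 80+22 = 102 > 100
    N2: 40+22 = 62 > 60
    N4: 50+22 = 72 ≤ 100
    N6: 100+22 = 122 > 120
Round 2 — N12, N2, N6 trip offline.
  N12 sheds 102 MW: no online neighbours, lost.
  N2 sheds 62 MW to N1: 62 each.
    N1: 30+62 = 92 ≤ 120
  N6 sheds 122 MW to N1, N11: 61 each.
    N1: 92+61 = 153 > 120
    N11: 62+61 = 123 > 80
Round 3 — N1, N11 trip offline.
  N1 sheds 153 MW: no online neighbours, lost.
  N11 sheds 123 MW: no online neighbours, lost.
No further trips.

72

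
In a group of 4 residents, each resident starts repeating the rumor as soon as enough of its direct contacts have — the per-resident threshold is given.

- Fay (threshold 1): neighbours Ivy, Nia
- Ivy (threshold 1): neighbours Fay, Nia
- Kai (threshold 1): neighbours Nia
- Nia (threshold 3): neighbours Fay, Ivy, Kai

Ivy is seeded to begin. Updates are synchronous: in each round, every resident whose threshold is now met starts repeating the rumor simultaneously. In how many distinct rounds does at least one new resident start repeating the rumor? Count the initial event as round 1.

2

Round 1 — Ivy starts repeating the rumor (initial).
Round 2 — checking thresholds:
  Fay: 1 of 2 neighbours ≥ 1, starts repeating the rumor.
  Nia: 1 of 3 neighbours < 3, not yet.
Round 3 — no new spreads; cascade stops.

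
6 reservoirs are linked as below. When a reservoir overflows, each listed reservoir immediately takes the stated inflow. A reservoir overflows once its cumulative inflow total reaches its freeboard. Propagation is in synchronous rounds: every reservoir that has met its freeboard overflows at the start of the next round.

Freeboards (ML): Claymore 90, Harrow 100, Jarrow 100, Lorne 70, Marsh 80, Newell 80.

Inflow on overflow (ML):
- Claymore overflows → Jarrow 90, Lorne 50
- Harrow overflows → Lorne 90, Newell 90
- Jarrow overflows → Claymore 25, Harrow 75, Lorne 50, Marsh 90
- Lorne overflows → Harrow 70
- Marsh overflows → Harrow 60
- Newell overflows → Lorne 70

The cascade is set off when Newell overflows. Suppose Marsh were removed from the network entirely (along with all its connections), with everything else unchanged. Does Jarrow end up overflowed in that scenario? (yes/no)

With Marsh removed:
Round 1 — Newell overflows (initial).
  Lorne: +70 → 70 ≥ 70
Round 2 — Lorne overflows.
  Harrow: +70 → 70 < 100
No further overflows.

no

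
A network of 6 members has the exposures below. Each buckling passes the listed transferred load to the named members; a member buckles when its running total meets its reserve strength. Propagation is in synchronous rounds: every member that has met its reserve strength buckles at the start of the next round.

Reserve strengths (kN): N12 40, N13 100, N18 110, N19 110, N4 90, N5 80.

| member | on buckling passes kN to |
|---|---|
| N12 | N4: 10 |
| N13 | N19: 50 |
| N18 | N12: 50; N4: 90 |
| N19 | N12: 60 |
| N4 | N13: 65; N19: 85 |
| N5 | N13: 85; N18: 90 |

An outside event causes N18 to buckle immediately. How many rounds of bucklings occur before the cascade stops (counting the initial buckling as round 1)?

Round 1 — N18 buckles (initial).
  N12: +50 → 50 ≥ 40
  N4: +90 → 90 ≥ 90
Round 2 — N12, N4 buckle.
  N13: +65 → 65 < 100
  N19: +85 → 85 < 110
No further bucklings.

2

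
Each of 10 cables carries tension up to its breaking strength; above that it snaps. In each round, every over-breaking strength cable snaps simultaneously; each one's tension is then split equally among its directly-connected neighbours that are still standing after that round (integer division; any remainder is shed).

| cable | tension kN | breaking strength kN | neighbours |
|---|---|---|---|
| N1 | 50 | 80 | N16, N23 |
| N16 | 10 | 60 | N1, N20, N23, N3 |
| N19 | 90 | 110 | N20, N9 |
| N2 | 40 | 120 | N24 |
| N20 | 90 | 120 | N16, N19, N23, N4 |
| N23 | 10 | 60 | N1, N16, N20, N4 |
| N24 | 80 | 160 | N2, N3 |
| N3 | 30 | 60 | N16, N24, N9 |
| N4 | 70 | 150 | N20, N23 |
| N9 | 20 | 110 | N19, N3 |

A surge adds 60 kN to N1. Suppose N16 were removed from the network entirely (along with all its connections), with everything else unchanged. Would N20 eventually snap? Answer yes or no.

yes

With N16 removed:
Round 1 — N1 at 110 > 80. N1 snaps.
  N1 sheds 110 kN to N23: 110 each.
    N23: 10+110 = 120 > 60
Round 2 — N23 snaps.
  N23 sheds 120 kN to N20, N4: 60 each.
    N20: 90+60 = 150 > 120
    N4: 70+60 = 130 ≤ 150
Round 3 — N20 snaps.
  N20 sheds 150 kN to N19, N4: 75 each.
    N19: 90+75 = 165 > 110
    N4: 130+75 = 205 > 150
Round 4 — N19, N4 snap.
  N19 sheds 165 kN to N9: 165 each.
    N9: 20+165 = 185 > 110
  N4 sheds 205 kN: no online neighbours, lost.
Round 5 — N9 snaps.
  N9 sheds 185 kN to N3: 185 each.
    N3: 30+185 = 215 > 60
Round 6 — N3 snaps.
  N3 sheds 215 kN to N24: 215 each.
    N24: 80+215 = 295 > 160
Round 7 — N24 snaps.
  N24 sheds 295 kN to N2: 295 each.
    N2: 40+295 = 335 > 120
Round 8 — N2 snaps.
  N2 sheds 335 kN: no online neighbours, lost.
No further breaks.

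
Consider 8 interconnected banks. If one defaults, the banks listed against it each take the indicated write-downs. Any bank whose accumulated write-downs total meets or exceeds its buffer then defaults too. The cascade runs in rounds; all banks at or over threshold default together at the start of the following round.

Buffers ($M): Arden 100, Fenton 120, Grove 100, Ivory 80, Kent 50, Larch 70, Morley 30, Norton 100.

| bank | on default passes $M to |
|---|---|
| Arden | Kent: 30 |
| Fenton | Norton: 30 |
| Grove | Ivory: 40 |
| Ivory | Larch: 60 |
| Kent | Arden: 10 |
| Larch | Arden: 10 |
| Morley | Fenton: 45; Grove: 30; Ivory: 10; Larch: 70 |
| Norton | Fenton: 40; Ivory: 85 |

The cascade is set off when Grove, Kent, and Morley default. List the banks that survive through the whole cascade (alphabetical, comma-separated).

Arden, Fenton, Ivory, Norton

Round 1 — Grove, Kent, Morley default (initial).
  Arden: +10 → 10 < 100
  Fenton: +45 → 45 < 120
  Ivory: +40+10 → 50 < 80
  Larch: +70 → 70 ≥ 70
Round 2 — Larch defaults.
  Arden: +10 → 20 < 100
No further defaults.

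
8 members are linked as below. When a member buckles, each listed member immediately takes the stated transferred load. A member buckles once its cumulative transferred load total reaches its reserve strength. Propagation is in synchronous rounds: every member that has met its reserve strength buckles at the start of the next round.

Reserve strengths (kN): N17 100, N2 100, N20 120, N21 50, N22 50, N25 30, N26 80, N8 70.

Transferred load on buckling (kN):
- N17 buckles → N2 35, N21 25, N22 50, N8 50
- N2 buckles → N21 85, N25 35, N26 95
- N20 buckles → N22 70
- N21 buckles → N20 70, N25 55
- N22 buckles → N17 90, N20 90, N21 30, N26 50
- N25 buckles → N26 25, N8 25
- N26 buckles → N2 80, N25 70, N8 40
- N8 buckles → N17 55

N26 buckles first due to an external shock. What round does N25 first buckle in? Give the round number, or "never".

Round 1 — N26 buckles (initial).
  N2: +80 → 80 < 100
  N25: +70 → 70 ≥ 30
  N8: +40 → 40 < 70
Round 2 — N25 buckles.
  N8: +25 → 65 < 70
No further bucklings.

2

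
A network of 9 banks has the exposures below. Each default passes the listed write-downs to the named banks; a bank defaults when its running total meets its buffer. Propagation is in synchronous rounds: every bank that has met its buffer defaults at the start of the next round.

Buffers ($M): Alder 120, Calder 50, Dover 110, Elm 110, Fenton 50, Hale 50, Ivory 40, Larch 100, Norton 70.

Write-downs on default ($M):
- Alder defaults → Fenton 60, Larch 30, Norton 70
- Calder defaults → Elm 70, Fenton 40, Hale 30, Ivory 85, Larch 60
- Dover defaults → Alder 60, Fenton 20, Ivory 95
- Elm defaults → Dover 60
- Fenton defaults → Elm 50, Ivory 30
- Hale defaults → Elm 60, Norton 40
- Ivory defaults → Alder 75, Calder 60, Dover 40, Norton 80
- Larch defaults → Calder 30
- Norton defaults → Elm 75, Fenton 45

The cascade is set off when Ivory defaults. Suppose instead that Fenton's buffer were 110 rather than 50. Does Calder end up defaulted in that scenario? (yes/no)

yes

With Fenton's buffer at 110:
Round 1 — Ivory defaults (initial).
  Alder: +75 → 75 < 120
  Calder: +60 → 60 ≥ 50
  Dover: +40 → 40 < 110
  Norton: +80 → 80 ≥ 70
Round 2 — Calder, Norton default.
  Elm: +70+75 → 145 ≥ 110
  Fenton: +40+45 → 85 < 110
  Hale: +30 → 30 < 50
  Larch: +60 → 60 < 100
Round 3 — Elm defaults.
  Dover: +60 → 100 < 110
No further defaults.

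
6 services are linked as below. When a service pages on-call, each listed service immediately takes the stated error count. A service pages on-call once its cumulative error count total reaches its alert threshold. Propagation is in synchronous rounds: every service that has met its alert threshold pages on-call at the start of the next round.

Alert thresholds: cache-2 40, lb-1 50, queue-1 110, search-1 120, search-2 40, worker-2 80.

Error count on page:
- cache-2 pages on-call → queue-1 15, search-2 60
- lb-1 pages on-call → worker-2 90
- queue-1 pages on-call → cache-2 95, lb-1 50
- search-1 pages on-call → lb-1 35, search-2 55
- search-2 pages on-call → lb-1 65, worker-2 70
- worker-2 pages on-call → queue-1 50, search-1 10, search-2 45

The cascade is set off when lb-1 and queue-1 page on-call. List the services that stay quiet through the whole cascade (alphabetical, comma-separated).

search-1

Round 1 — lb-1, queue-1 page on-call (initial).
  cache-2: +95 → 95 ≥ 40
  worker-2: +90 → 90 ≥ 80
Round 2 — cache-2, worker-2 page on-call.
  search-1: +10 → 10 < 120
  search-2: +60+45 → 105 ≥ 40
Round 3 — search-2 pages on-call.
No further pages.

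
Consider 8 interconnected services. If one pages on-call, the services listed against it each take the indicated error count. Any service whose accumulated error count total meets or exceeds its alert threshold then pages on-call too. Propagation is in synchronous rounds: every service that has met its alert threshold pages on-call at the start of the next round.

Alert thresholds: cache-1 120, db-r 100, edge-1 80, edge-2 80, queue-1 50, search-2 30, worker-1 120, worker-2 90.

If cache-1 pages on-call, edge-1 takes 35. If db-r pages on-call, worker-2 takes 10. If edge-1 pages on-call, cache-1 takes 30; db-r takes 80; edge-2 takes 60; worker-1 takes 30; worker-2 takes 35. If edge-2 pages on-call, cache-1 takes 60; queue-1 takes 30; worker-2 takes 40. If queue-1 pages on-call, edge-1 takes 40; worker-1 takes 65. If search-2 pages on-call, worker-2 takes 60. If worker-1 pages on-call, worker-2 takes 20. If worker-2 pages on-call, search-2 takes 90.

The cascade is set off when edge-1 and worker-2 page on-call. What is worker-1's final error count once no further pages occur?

30

Round 1 — edge-1, worker-2 page on-call (initial).
  cache-1: +30 → 30 < 120
  db-r: +80 → 80 < 100
  edge-2: +60 → 60 < 80
  search-2: +90 → 90 ≥ 30
  worker-1: +30 → 30 < 120
Round 2 — search-2 pages on-call.
No further pages.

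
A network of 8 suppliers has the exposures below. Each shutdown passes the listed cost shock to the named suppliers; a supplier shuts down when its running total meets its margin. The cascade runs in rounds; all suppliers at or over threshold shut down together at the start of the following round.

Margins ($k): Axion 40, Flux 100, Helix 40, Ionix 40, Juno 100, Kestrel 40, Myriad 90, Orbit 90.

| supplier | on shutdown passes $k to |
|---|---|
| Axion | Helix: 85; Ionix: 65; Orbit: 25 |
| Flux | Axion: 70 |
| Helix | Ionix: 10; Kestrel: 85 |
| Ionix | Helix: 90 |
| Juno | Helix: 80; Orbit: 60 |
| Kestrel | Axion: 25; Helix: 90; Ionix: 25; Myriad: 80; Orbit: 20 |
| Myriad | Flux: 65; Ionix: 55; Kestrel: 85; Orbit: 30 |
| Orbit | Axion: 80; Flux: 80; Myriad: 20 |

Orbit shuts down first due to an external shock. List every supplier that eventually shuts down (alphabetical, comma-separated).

Axion, Flux, Helix, Ionix, Kestrel, Myriad, Orbit

Round 1 — Orbit shuts down (initial).
  Axion: +80 → 80 ≥ 40
  Flux: +80 → 80 < 100
  Myriad: +20 → 20 < 90
Round 2 — Axion shuts down.
  Helix: +85 → 85 ≥ 40
  Ionix: +65 → 65 ≥ 40
Round 3 — Helix, Ionix shut down.
  Kestrel: +85 → 85 ≥ 40
Round 4 — Kestrel shuts down.
  Myriad: +80 → 100 ≥ 90
Round 5 — Myriad shuts down.
  Flux: +65 → 145 ≥ 100
Round 6 — Flux shuts down.
No further shutdowns.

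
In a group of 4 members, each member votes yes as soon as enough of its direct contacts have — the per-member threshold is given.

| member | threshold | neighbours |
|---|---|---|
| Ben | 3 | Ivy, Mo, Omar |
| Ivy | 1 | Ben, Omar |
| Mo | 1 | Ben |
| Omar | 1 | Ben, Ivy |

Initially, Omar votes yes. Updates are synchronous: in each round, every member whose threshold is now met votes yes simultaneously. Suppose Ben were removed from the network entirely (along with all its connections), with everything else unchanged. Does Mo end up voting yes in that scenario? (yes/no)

no

With Ben removed:
Round 1 — Omar votes yes (initial).
Round 2 — checking thresholds:
  Ivy: 1 of 1 neighbours ≥ 1, votes yes.
Round 3 — no new yes votes; cascade stops.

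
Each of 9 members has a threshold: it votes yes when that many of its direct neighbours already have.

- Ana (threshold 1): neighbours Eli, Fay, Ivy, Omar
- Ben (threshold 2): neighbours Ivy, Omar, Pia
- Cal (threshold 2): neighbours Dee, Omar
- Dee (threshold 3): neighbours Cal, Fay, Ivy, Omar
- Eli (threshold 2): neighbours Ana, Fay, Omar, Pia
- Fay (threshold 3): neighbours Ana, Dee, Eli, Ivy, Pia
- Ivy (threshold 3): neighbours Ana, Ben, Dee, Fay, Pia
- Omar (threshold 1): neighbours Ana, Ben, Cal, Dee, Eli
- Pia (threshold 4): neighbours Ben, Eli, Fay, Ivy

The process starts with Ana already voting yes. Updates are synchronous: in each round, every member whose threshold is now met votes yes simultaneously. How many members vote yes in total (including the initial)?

3

Round 1 — Ana votes yes (initial).
Round 2 — checking thresholds:
  Eli: 1 of 4 neighbours < 2, below threshold.
  Fay: 1 of 5 neighbours < 3, below threshold.
  Ivy: 1 of 5 neighbours < 3, below threshold.
  Omar: 1 of 5 neighbours ≥ 1, votes yes.
Round 3 — checking thresholds:
  Ben: 1 of 3 neighbours < 2, below threshold.
  Cal: 1 of 2 neighbours < 2, below threshold.
  Dee: 1 of 4 neighbours < 3, below threshold.
  Eli: 2 of 4 neighbours ≥ 2, votes yes.
  Fay: 1 of 5 neighbours < 3, below threshold.
  Ivy: 1 of 5 neighbours < 3, below threshold.
Round 4 — no new yes votes; cascade stops.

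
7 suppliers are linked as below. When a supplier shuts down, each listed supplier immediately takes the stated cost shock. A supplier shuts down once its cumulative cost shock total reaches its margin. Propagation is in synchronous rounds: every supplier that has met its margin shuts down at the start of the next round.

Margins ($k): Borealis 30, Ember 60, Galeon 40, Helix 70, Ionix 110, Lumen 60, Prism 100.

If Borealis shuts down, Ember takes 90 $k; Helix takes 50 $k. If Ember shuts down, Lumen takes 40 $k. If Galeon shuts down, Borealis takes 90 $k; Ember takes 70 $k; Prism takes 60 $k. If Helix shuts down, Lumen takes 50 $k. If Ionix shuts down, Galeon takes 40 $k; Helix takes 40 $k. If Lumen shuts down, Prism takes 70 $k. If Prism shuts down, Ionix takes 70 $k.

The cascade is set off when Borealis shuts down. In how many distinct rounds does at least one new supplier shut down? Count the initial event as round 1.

2

Round 1 — Borealis shuts down (initial).
  Ember: +90 → 90 ≥ 60
  Helix: +50 → 50 < 70
Round 2 — Ember shuts down.
  Lumen: +40 → 40 < 60
No further shutdowns.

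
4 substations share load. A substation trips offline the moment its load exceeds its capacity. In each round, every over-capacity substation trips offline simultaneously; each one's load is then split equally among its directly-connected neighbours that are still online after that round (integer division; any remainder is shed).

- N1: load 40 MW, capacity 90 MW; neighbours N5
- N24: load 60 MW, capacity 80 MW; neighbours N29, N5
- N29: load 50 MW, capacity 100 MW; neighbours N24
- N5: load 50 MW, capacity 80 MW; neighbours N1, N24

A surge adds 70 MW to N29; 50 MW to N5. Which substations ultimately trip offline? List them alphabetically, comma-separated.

Round 1 — N29 at 120 > 100; N5 at 100 > 80. N29, N5 trip offline.
  N29 sheds 120 MW to N24: 120 each.
    N24: 60+120 = 180 > 80
  N5 sheds 100 MW to N1, N24: 50 each.
    N1: 40+50 = 90 ≤ 90
    N24: 180+50 = 230 > 80
Round 2 — N24 trips offline.
  N24 sheds 230 MW: no online neighbours, lost.
No further trips.

N24, N29, N5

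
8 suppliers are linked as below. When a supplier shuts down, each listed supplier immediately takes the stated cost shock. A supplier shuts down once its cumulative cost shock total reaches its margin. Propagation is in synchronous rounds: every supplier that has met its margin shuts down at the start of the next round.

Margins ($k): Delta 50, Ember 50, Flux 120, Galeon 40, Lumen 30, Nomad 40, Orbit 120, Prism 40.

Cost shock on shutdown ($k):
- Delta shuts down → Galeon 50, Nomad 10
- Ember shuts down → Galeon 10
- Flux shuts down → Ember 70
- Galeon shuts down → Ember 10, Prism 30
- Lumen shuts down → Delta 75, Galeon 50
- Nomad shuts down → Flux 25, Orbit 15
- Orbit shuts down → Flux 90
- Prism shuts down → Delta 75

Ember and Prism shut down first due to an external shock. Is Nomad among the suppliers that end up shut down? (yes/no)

Round 1 — Ember, Prism shut down (initial).
  Delta: +75 → 75 ≥ 50
  Galeon: +10 → 10 < 40
Round 2 — Delta shuts down.
  Galeon: +50 → 60 ≥ 40
  Nomad: +10 → 10 < 40
Round 3 — Galeon shuts down.
No further shutdowns.

no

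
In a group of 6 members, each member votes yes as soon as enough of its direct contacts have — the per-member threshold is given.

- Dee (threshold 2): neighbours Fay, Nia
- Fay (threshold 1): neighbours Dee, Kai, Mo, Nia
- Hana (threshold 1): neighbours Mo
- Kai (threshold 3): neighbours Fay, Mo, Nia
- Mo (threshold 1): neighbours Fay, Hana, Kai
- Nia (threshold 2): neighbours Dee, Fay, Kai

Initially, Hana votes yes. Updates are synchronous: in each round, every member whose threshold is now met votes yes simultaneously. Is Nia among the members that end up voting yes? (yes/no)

no

Round 1 — Hana votes yes (initial).
Round 2 — checking thresholds:
  Mo: 1 of 3 neighbours ≥ 1, votes yes.
Round 3 — checking thresholds:
  Fay: 1 of 4 neighbours ≥ 1, votes yes.
  Kai: 1 of 3 neighbours < 3, holds.
Round 4 — no new yes votes; cascade stops.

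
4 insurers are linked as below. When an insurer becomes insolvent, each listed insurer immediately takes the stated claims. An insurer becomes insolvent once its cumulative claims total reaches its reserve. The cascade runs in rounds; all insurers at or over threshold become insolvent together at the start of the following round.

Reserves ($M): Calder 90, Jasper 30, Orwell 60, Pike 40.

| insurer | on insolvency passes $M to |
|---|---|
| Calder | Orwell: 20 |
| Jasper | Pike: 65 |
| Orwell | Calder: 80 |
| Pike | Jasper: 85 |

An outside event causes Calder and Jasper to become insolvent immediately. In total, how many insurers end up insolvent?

Round 1 — Calder, Jasper become insolvent (initial).
  Orwell: +20 → 20 < 60
  Pike: +65 → 65 ≥ 40
Round 2 — Pike becomes insolvent.
No further insolvencies.

3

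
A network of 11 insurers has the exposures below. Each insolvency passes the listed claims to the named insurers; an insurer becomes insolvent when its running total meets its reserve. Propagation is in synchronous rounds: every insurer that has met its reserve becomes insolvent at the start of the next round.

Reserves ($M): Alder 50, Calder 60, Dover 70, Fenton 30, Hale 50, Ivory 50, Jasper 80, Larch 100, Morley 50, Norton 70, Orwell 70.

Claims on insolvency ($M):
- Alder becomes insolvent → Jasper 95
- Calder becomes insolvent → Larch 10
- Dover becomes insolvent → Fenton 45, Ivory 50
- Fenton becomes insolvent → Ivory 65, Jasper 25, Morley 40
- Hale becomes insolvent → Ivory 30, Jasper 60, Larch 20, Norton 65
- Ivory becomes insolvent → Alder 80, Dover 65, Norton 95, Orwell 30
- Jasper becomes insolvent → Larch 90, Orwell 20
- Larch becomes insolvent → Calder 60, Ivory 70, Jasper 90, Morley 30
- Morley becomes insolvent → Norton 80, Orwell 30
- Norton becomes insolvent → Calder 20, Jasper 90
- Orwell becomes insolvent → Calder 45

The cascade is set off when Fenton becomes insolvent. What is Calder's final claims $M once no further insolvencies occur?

Round 1 — Fenton becomes insolvent (initial).
  Ivory: +65 → 65 ≥ 50
  Jasper: +25 → 25 < 80
  Morley: +40 → 40 < 50
Round 2 — Ivory becomes insolvent.
  Alder: +80 → 80 ≥ 50
  Dover: +65 → 65 < 70
  Norton: +95 → 95 ≥ 70
  Orwell: +30 → 30 < 70
Round 3 — Alder, Norton become insolvent.
  Calder: +20 → 20 < 60
  Jasper: +95+90 → 210 ≥ 80
Round 4 — Jasper becomes insolvent.
  Larch: +90 → 90 < 100
  Orwell: +20 → 50 < 70
No further insolvencies.

20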